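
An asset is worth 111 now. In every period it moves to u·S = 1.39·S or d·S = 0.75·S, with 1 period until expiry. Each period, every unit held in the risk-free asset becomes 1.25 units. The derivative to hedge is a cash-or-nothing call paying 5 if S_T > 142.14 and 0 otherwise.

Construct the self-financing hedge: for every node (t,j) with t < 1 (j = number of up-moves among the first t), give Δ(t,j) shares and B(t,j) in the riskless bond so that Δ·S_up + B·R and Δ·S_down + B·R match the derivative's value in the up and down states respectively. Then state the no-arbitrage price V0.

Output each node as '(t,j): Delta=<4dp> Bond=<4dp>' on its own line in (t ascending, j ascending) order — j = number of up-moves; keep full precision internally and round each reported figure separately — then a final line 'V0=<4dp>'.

No-arbitrage ⇒ martingale measure with p* = (R−d)/(u−d) = 0.7813.
Terminal payoffs: V(1,0)=0.0000, V(1,1)=5.0000
Node (0,0) S=111.0000: V=(p*·5.0000+(1−p*)·0.0000)/1.25=3.1250; Δ=(5.0000−0.0000)/(154.2900−83.2500)=0.0704; B=V−Δ·S=-4.6875
Each (Δ,B) replicates both successor values, so the strategy is self-financing and V0 is arbitrage-free.

(0,0): Delta=0.0704 Bond=-4.6875
V0=3.1250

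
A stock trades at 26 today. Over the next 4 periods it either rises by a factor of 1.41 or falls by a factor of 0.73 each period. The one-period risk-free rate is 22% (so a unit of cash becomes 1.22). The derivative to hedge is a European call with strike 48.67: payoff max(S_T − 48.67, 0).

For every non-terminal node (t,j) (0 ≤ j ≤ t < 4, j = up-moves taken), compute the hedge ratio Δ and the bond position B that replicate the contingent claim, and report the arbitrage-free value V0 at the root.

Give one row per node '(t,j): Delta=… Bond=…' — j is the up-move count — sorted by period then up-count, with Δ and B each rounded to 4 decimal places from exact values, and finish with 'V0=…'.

(0,0): Delta=0.6391 Bond=-9.1768
(1,0): Delta=0.1226 Bond=-1.3922
(1,1): Delta=0.7428 Bond=-14.9970
(2,0): Delta=0.0000 Bond=0.0000
(2,1): Delta=0.1472 Bond=-2.3571
(2,2): Delta=0.8624 Bond=-24.4769
(3,0): Delta=0.0000 Bond=0.0000
(3,1): Delta=0.0000 Bond=0.0000
(3,2): Delta=0.1767 Bond=-3.9907
(3,3): Delta=1.0000 Bond=-39.8934
V0=7.4399

Under the risk-neutral measure, an up-move has probability p* = (R−d)/(u−d) = 0.7206 and values discount at R = 1.22.
At expiry t=4: V(4,0)=0.0000, V(4,1)=0.0000, V(4,2)=0.0000, V(4,3)=4.5351, V(4,4)=54.0961
  t=3,j=0: stock 10.1144 → up 14.2614 (V=0.0000), down 7.3835 (V=0.0000). Price 0.0000; hedge Δ=0.0000, bond B=0.0000.
  t=3,j=1: stock 19.5361 → up 27.5459 (V=0.0000), down 14.2614 (V=0.0000). Price 0.0000; hedge Δ=0.0000, bond B=0.0000.
  t=3,j=2: stock 37.7341 → up 53.2051 (V=4.5351), down 27.5459 (V=0.0000). Price 2.6787; hedge Δ=0.1767, bond B=-3.9907.
  t=3,j=3: stock 72.8837 → up 102.7661 (V=54.0961), down 53.2051 (V=4.5351). Price 32.9903; hedge Δ=1.0000, bond B=-39.8934.
  t=2,j=0: stock 13.8554 → up 19.5361 (V=0.0000), down 10.1144 (V=0.0000). Price 0.0000; hedge Δ=0.0000, bond B=0.0000.
  t=2,j=1: stock 26.7618 → up 37.7341 (V=2.6787), down 19.5361 (V=0.0000). Price 1.5821; hedge Δ=0.1472, bond B=-2.3571.
  t=2,j=2: stock 51.6906 → up 72.8837 (V=32.9903), down 37.7341 (V=2.6787). Price 20.0991; hedge Δ=0.8624, bond B=-24.4769.
  t=1,j=0: stock 18.9800 → up 26.7618 (V=1.5821), down 13.8554 (V=0.0000). Price 0.9345; hedge Δ=0.1226, bond B=-1.3922.
  t=1,j=1: stock 36.6600 → up 51.6906 (V=20.0991), down 26.7618 (V=1.5821). Price 12.2338; hedge Δ=0.7428, bond B=-14.9970.
  t=0,j=0: stock 26.0000 → up 36.6600 (V=12.2338), down 18.9800 (V=0.9345). Price 7.4399; hedge Δ=0.6391, bond B=-9.1768.
Check: Δ(0,0)·S0 + B(0,0) = 7.4399 = V0.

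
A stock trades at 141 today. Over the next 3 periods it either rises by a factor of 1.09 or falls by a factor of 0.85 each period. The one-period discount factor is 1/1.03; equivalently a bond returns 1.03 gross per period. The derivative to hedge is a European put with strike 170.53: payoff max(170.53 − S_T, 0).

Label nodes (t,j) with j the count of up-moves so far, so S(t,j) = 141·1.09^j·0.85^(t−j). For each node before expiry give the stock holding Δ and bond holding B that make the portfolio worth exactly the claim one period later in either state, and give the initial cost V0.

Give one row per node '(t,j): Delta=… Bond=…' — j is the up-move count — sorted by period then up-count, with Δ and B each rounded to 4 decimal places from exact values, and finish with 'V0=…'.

(0,0): Delta=-0.8109 Bond=134.0555
(1,0): Delta=-1.0000 Bond=160.7409
(1,1): Delta=-0.7617 Bond=130.5227
(2,0): Delta=-1.0000 Bond=165.5631
(2,1): Delta=-1.0000 Bond=165.5631
(2,2): Delta=-0.6998 Bond=124.0634
V0=19.7187

Since d<R<u, set p* = (R−d)/(u−d) = 0.7500; price each node as the discounted p*-expectation of its children.
At expiry t=3: V(3,0)=83.9384, V(3,1)=59.4890, V(3,2)=28.1362, V(3,3)=0.0000
Node (2,0) S=101.8725: V=(p*·59.4890+(1−p*)·83.9384)/1.03=63.6906; Δ=(59.4890−83.9384)/(111.0410−86.5916)=-1.0000; B=V−Δ·S=165.5631
Node (2,1) S=130.6365: V=(p*·28.1362+(1−p*)·59.4890)/1.03=34.9266; Δ=(28.1362−59.4890)/(142.3938−111.0410)=-1.0000; B=V−Δ·S=165.5631
Node (2,2) S=167.5221: V=(p*·0.0000+(1−p*)·28.1362)/1.03=6.8292; Δ=(0.0000−28.1362)/(182.5991−142.3938)=-0.6998; B=V−Δ·S=124.0634
Node (1,0) S=119.8500: V=(p*·34.9266+(1−p*)·63.6906)/1.03=40.8909; Δ=(34.9266−63.6906)/(130.6365−101.8725)=-1.0000; B=V−Δ·S=160.7409
Node (1,1) S=153.6900: V=(p*·6.8292+(1−p*)·34.9266)/1.03=13.4500; Δ=(6.8292−34.9266)/(167.5221−130.6365)=-0.7617; B=V−Δ·S=130.5227
Node (0,0) S=141.0000: V=(p*·13.4500+(1−p*)·40.8909)/1.03=19.7187; Δ=(13.4500−40.8909)/(153.6900−119.8500)=-0.8109; B=V−Δ·S=134.0555
Self-financing check: at every node Δ·S+B equals the discounted successor values.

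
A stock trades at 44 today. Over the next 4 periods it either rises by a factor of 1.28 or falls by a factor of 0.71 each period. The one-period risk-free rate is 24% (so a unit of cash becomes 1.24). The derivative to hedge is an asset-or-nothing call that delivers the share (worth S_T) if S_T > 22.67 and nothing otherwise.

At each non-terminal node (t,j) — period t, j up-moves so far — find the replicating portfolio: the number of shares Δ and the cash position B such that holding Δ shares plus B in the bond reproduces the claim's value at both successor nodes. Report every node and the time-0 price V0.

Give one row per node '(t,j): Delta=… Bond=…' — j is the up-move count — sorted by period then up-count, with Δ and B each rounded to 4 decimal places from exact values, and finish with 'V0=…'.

(0,0): Delta=1.0057 Bond=-0.2630
(1,0): Delta=1.0945 Bond=-3.0983
(1,1): Delta=1.0020 Bond=-0.1169
(2,0): Delta=2.1554 Bond=-27.3735
(2,1): Delta=1.0501 Bond=-2.0659
(2,2): Delta=1.0000 Bond=0.0000
(3,0): Delta=0.0000 Bond=0.0000
(3,1): Delta=2.2456 Bond=-36.5049
(3,2): Delta=1.0000 Bond=0.0000
(3,3): Delta=1.0000 Bond=0.0000
V0=43.9889

The replicating-portfolio and risk-neutral prices coincide; use p* = (1.24−0.71)/(1.28−0.71) = 0.9298 for the latter.
Payoff layer (t=4): V(4,0)=0.0000, V(4,1)=0.0000, V(4,2)=36.3404, V(4,3)=65.5150, V(4,4)=118.1116
Node (3,0) S=15.7481: V=(p*·0.0000+(1−p*)·0.0000)/1.24=0.0000; Δ=(0.0000−0.0000)/(20.1575−11.1811)=0.0000; B=V−Δ·S=0.0000
Node (3,1) S=28.3909: V=(p*·36.3404+(1−p*)·0.0000)/1.24=27.2501; Δ=(36.3404−0.0000)/(36.3404−20.1575)=2.2456; B=V−Δ·S=-36.5049
Node (3,2) S=51.1836: V=(p*·65.5150+(1−p*)·36.3404)/1.24=51.1836; Δ=(65.5150−36.3404)/(65.5150−36.3404)=1.0000; B=V−Δ·S=0.0000
Node (3,3) S=92.2747: V=(p*·118.1116+(1−p*)·65.5150)/1.24=92.2747; Δ=(118.1116−65.5150)/(118.1116−65.5150)=1.0000; B=V−Δ·S=0.0000
Node (2,0) S=22.1804: V=(p*·27.2501+(1−p*)·0.0000)/1.24=20.4337; Δ=(27.2501−0.0000)/(28.3909−15.7481)=2.1554; B=V−Δ·S=-27.3735
Node (2,1) S=39.9872: V=(p*·51.1836+(1−p*)·27.2501)/1.24=39.9226; Δ=(51.1836−27.2501)/(51.1836−28.3909)=1.0501; B=V−Δ·S=-2.0659
Node (2,2) S=72.0896: V=(p*·92.2747+(1−p*)·51.1836)/1.24=72.0896; Δ=(92.2747−51.1836)/(92.2747−51.1836)=1.0000; B=V−Δ·S=0.0000
Node (1,0) S=31.2400: V=(p*·39.9226+(1−p*)·20.4337)/1.24=31.0927; Δ=(39.9226−20.4337)/(39.9872−22.1804)=1.0945; B=V−Δ·S=-3.0983
Node (1,1) S=56.3200: V=(p*·72.0896+(1−p*)·39.9226)/1.24=56.3163; Δ=(72.0896−39.9226)/(72.0896−39.9872)=1.0020; B=V−Δ·S=-0.1169
Node (0,0) S=44.0000: V=(p*·56.3163+(1−p*)·31.0927)/1.24=43.9889; Δ=(56.3163−31.0927)/(56.3200−31.2400)=1.0057; B=V−Δ·S=-0.2630
The time-0 hedge costs 43.9889, which is the no-arbitrage price.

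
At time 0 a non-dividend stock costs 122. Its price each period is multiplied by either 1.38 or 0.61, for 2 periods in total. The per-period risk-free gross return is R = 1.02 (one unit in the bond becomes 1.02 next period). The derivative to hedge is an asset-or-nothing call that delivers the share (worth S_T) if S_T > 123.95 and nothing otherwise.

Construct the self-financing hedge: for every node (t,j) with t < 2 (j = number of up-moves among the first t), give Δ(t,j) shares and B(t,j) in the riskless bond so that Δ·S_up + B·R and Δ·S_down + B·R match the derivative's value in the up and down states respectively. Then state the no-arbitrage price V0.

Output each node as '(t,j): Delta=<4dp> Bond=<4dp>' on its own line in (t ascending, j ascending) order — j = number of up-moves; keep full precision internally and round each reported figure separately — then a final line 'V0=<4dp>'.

No-arbitrage ⇒ martingale measure with p* = (R−d)/(u−d) = 0.5325.
Terminal payoffs: V(2,0)=0.0000, V(2,1)=0.0000, V(2,2)=232.3368
(1,0): S=74.4200. Δ = (V_up−V_dn)/(S_up−S_dn) = (0.0000−0.0000)/(102.6996−45.3962) = 0.0000. V = [p*·0.0000 + (1−p*)·0.0000]/1.02 = 0.0000. B = V − Δ·S = 0.0000.
(1,1): S=168.3600. Δ = (V_up−V_dn)/(S_up−S_dn) = (232.3368−0.0000)/(232.3368−102.6996) = 1.7922. V = [p*·232.3368 + (1−p*)·0.0000]/1.02 = 121.2861. B = V − Δ·S = -180.4500.
(0,0): S=122.0000. Δ = (V_up−V_dn)/(S_up−S_dn) = (121.2861−0.0000)/(168.3600−74.4200) = 1.2911. V = [p*·121.2861 + (1−p*)·0.0000]/1.02 = 63.3146. B = V − Δ·S = -94.1998.
Check: Δ(0,0)·S0 + B(0,0) = 63.3146 = V0.

(0,0): Delta=1.2911 Bond=-94.1998
(1,0): Delta=0.0000 Bond=0.0000
(1,1): Delta=1.7922 Bond=-180.4500
V0=63.3146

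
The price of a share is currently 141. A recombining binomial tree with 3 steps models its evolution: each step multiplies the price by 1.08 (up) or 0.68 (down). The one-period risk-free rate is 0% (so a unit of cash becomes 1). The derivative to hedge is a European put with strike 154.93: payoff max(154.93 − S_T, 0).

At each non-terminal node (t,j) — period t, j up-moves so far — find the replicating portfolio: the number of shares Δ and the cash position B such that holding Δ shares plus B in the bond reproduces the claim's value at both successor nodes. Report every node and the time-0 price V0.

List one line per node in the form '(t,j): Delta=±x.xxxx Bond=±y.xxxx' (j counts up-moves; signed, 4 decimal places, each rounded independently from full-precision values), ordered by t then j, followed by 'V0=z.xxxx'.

Under the risk-neutral measure, an up-move has probability p* = (R−d)/(u−d) = 0.8000 and values discount at R = 1.
Terminal values V(3,·): V(3,0)=110.5951, V(3,1)=84.5157, V(3,2)=43.0956, V(3,3)=0.0000
Node (2,0) S=65.1984: V=(p*·84.5157+(1−p*)·110.5951)/1=89.7316; Δ=(84.5157−110.5951)/(70.4143−44.3349)=-1.0000; B=V−Δ·S=154.9300
Node (2,1) S=103.5504: V=(p*·43.0956+(1−p*)·84.5157)/1=51.3796; Δ=(43.0956−84.5157)/(111.8344−70.4143)=-1.0000; B=V−Δ·S=154.9300
Node (2,2) S=164.4624: V=(p*·0.0000+(1−p*)·43.0956)/1=8.6191; Δ=(0.0000−43.0956)/(177.6194−111.8344)=-0.6551; B=V−Δ·S=116.3580
Node (1,0) S=95.8800: V=(p*·51.3796+(1−p*)·89.7316)/1=59.0500; Δ=(51.3796−89.7316)/(103.5504−65.1984)=-1.0000; B=V−Δ·S=154.9300
Node (1,1) S=152.2800: V=(p*·8.6191+(1−p*)·51.3796)/1=17.1712; Δ=(8.6191−51.3796)/(164.4624−103.5504)=-0.7020; B=V−Δ·S=124.0724
Node (0,0) S=141.0000: V=(p*·17.1712+(1−p*)·59.0500)/1=25.5470; Δ=(17.1712−59.0500)/(152.2800−95.8800)=-0.7425; B=V−Δ·S=130.2439
The time-0 hedge costs 25.5470, which is the no-arbitrage price.

(0,0): Delta=-0.7425 Bond=130.2439
(1,0): Delta=-1.0000 Bond=154.9300
(1,1): Delta=-0.7020 Bond=124.0724
(2,0): Delta=-1.0000 Bond=154.9300
(2,1): Delta=-1.0000 Bond=154.9300
(2,2): Delta=-0.6551 Bond=116.3580
V0=25.5470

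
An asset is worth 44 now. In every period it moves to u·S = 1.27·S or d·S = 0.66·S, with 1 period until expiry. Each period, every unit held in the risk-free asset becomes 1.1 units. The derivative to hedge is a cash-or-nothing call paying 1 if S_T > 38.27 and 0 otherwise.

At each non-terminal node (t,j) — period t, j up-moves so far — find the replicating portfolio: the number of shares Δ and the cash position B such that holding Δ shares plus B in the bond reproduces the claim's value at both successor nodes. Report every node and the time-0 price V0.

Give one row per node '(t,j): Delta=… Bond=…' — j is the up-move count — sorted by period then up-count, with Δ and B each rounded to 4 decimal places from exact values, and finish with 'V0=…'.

(0,0): Delta=0.0373 Bond=-0.9836
V0=0.6557

Under the risk-neutral measure, an up-move has probability p* = (R−d)/(u−d) = 0.7213 and values discount at R = 1.1.
Terminal values V(1,·): V(1,0)=0.0000, V(1,1)=1.0000
  t=0,j=0: stock 44.0000 → up 55.8800 (V=1.0000), down 29.0400 (V=0.0000). Price 0.6557; hedge Δ=0.0373, bond B=-0.9836.
The time-0 hedge costs 0.6557, which is the no-arbitrage price.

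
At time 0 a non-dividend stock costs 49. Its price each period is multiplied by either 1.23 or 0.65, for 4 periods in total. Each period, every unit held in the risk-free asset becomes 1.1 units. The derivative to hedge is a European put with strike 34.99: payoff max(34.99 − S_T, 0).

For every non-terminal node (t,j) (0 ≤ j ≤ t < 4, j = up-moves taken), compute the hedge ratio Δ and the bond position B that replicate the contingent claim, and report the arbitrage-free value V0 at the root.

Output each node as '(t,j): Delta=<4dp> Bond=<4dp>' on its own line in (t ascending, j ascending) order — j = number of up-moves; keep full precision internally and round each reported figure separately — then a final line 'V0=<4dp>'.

(0,0): Delta=-0.0872 Bond=5.2148
(1,0): Delta=-0.3462 Bond=13.9830
(1,1): Delta=-0.0477 Bond=3.3540
(2,0): Delta=-1.0000 Bond=28.9174
(2,1): Delta=-0.2463 Bond=11.4709
(2,2): Delta=-0.0174 Bond=1.4414
(3,0): Delta=-1.0000 Bond=31.8091
(3,1): Delta=-1.0000 Bond=31.8091
(3,2): Delta=-0.1313 Bond=7.0738
(3,3): Delta=0.0000 Bond=0.0000
V0=0.9401

Since d<R<u, set p* = (R−d)/(u−d) = 0.7759; price each node as the discounted p*-expectation of its children.
Terminal payoffs: V(4,0)=26.2432, V(4,1)=18.4384, V(4,2)=3.6692, V(4,3)=0.0000, V(4,4)=0.0000
  t=3,j=0: stock 13.4566 → up 16.5516 (V=18.4384), down 8.7468 (V=26.2432). Price 18.3525; hedge Δ=-1.0000, bond B=31.8091.
  t=3,j=1: stock 25.4641 → up 31.3208 (V=3.6692), down 16.5516 (V=18.4384). Price 6.3450; hedge Δ=-1.0000, bond B=31.8091.
  t=3,j=2: stock 48.1859 → up 59.2686 (V=0.0000), down 31.3208 (V=3.6692). Price 0.7476; hedge Δ=-0.1313, bond B=7.0738.
  t=3,j=3: stock 91.1825 → up 112.1545 (V=0.0000), down 59.2686 (V=0.0000). Price 0.0000; hedge Δ=0.0000, bond B=0.0000.
  t=2,j=0: stock 20.7025 → up 25.4641 (V=6.3450), down 13.4566 (V=18.3525). Price 8.2149; hedge Δ=-1.0000, bond B=28.9174.
  t=2,j=1: stock 39.1755 → up 48.1859 (V=0.7476), down 25.4641 (V=6.3450). Price 1.8202; hedge Δ=-0.2463, bond B=11.4709.
  t=2,j=2: stock 74.1321 → up 91.1825 (V=0.0000), down 48.1859 (V=0.7476). Price 0.1523; hedge Δ=-0.0174, bond B=1.4414.
  t=1,j=0: stock 31.8500 → up 39.1755 (V=1.8202), down 20.7025 (V=8.2149). Price 2.9577; hedge Δ=-0.3462, bond B=13.9830.
  t=1,j=1: stock 60.2700 → up 74.1321 (V=0.1523), down 39.1755 (V=1.8202). Price 0.4783; hedge Δ=-0.0477, bond B=3.3540.
  t=0,j=0: stock 49.0000 → up 60.2700 (V=0.4783), down 31.8500 (V=2.9577). Price 0.9401; hedge Δ=-0.0872, bond B=5.2148.
Check: Δ(0,0)·S0 + B(0,0) = 0.9401 = V0.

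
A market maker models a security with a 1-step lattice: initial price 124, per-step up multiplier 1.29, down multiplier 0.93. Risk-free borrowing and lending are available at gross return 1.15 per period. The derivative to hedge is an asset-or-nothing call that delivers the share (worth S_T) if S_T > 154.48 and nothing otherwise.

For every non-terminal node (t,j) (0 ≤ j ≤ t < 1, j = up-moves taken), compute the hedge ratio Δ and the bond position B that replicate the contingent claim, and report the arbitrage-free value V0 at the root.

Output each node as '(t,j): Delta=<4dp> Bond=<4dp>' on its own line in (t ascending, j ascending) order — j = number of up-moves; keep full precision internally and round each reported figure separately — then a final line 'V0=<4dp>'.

Under the risk-neutral measure, an up-move has probability p* = (R−d)/(u−d) = 0.6111 and values discount at R = 1.15.
Payoff layer (t=1): V(1,0)=0.0000, V(1,1)=159.9600
(0,0): S=124.0000. Δ = (V_up−V_dn)/(S_up−S_dn) = (159.9600−0.0000)/(159.9600−115.3200) = 3.5833. V = [p*·159.9600 + (1−p*)·0.0000]/1.15 = 85.0029. B = V − Δ·S = -359.3304.
The time-0 hedge costs 85.0029, which is the no-arbitrage price.

(0,0): Delta=3.5833 Bond=-359.3304
V0=85.0029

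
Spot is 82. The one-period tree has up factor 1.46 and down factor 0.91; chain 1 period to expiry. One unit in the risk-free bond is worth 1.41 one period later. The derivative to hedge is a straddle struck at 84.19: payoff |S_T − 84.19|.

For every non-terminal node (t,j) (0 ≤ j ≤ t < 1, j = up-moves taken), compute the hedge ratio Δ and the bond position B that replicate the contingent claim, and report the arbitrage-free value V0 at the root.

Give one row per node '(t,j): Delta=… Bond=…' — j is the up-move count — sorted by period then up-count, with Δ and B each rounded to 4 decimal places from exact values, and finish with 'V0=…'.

(0,0): Delta=0.5756 Bond=-23.6752
V0=23.5248

The replicating-portfolio and risk-neutral prices coincide; use p* = (1.41−0.91)/(1.46−0.91) = 0.9091 for the latter.
At expiry t=1: V(1,0)=9.5700, V(1,1)=35.5300
(0,0): S=82.0000. Δ = (V_up−V_dn)/(S_up−S_dn) = (35.5300−9.5700)/(119.7200−74.6200) = 0.5756. V = [p*·35.5300 + (1−p*)·9.5700]/1.41 = 23.5248. B = V − Δ·S = -23.6752.
Self-financing check: at every node Δ·S+B equals the discounted successor values.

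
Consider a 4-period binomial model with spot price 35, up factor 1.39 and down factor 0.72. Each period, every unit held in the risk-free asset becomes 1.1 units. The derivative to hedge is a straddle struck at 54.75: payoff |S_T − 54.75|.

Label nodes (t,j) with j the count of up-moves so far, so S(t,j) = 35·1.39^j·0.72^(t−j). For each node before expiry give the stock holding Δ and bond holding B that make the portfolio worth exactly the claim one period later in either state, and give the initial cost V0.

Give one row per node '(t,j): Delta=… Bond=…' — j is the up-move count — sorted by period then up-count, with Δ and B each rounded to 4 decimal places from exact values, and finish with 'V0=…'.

Risk-neutral probability p* = (R−d)/(u−d) = (1.1−0.72)/(1.39−0.72) = 0.5672.
Terminal values V(4,·): V(4,0)=45.3442, V(4,1)=36.5915, V(4,2)=19.6940, V(4,3)=12.9276, V(4,4)=75.9054
(3,0): S=13.0637. Δ = (V_up−V_dn)/(S_up−S_dn) = (36.5915−45.3442)/(18.1585−9.4058) = -1.0000. V = [p*·36.5915 + (1−p*)·45.3442]/1.1 = 36.7090. B = V − Δ·S = 49.7727.
(3,1): S=25.2202. Δ = (V_up−V_dn)/(S_up−S_dn) = (19.6940−36.5915)/(35.0560−18.1585) = -1.0000. V = [p*·19.6940 + (1−p*)·36.5915]/1.1 = 24.5526. B = V − Δ·S = 49.7727.
(3,2): S=48.6889. Δ = (V_up−V_dn)/(S_up−S_dn) = (12.9276−19.6940)/(67.6776−35.0560) = -0.2074. V = [p*·12.9276 + (1−p*)·19.6940]/1.1 = 14.4148. B = V − Δ·S = 24.5139.
(3,3): S=93.9967. Δ = (V_up−V_dn)/(S_up−S_dn) = (75.9054−12.9276)/(130.6554−67.6776) = 1.0000. V = [p*·75.9054 + (1−p*)·12.9276]/1.1 = 44.2239. B = V − Δ·S = -49.7727.
(2,0): S=18.1440. Δ = (V_up−V_dn)/(S_up−S_dn) = (24.5526−36.7090)/(25.2202−13.0637) = -1.0000. V = [p*·24.5526 + (1−p*)·36.7090]/1.1 = 27.1039. B = V − Δ·S = 45.2479.
(2,1): S=35.0280. Δ = (V_up−V_dn)/(S_up−S_dn) = (14.4148−24.5526)/(48.6889−25.2202) = -0.4320. V = [p*·14.4148 + (1−p*)·24.5526]/1.1 = 17.0935. B = V − Δ·S = 32.2244.
(2,2): S=67.6235. Δ = (V_up−V_dn)/(S_up−S_dn) = (44.2239−14.4148)/(93.9967−48.6889) = 0.6579. V = [p*·44.2239 + (1−p*)·14.4148]/1.1 = 28.4741. B = V − Δ·S = -16.0171.
(1,0): S=25.2000. Δ = (V_up−V_dn)/(S_up−S_dn) = (17.0935−27.1039)/(35.0280−18.1440) = -0.5929. V = [p*·17.0935 + (1−p*)·27.1039]/1.1 = 19.4785. B = V − Δ·S = 34.4195.
(1,1): S=48.6500. Δ = (V_up−V_dn)/(S_up−S_dn) = (28.4741−17.0935)/(67.6235−35.0280) = 0.3491. V = [p*·28.4741 + (1−p*)·17.0935]/1.1 = 21.4074. B = V − Δ·S = 4.4214.
(0,0): S=35.0000. Δ = (V_up−V_dn)/(S_up−S_dn) = (21.4074−19.4785)/(48.6500−25.2000) = 0.0823. V = [p*·21.4074 + (1−p*)·19.4785]/1.1 = 18.7023. B = V − Δ·S = 15.8233.
Self-financing check: at every node Δ·S+B equals the discounted successor values.

(0,0): Delta=0.0823 Bond=15.8233
(1,0): Delta=-0.5929 Bond=34.4195
(1,1): Delta=0.3491 Bond=4.4214
(2,0): Delta=-1.0000 Bond=45.2479
(2,1): Delta=-0.4320 Bond=32.2244
(2,2): Delta=0.6579 Bond=-16.0171
(3,0): Delta=-1.0000 Bond=49.7727
(3,1): Delta=-1.0000 Bond=49.7727
(3,2): Delta=-0.2074 Bond=24.5139
(3,3): Delta=1.0000 Bond=-49.7727
V0=18.7023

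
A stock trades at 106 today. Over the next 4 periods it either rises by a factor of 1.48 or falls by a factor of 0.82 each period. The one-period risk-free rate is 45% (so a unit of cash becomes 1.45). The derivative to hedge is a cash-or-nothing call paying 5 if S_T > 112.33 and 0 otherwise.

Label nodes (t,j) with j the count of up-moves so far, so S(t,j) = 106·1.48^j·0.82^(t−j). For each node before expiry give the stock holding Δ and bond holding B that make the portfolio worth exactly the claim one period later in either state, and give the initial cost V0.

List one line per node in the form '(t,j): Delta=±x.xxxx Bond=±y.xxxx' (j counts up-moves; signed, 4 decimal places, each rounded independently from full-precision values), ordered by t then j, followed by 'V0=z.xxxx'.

Under the risk-neutral measure, an up-move has probability p* = (R−d)/(u−d) = 0.9545 and values discount at R = 1.45.
Terminal values V(4,·): V(4,0)=0.0000, V(4,1)=0.0000, V(4,2)=5.0000, V(4,3)=5.0000, V(4,4)=5.0000
  t=3,j=0: stock 58.4450 → up 86.4986 (V=0.0000), down 47.9249 (V=0.0000). Price 0.0000; hedge Δ=0.0000, bond B=0.0000.
  t=3,j=1: stock 105.4861 → up 156.1194 (V=5.0000), down 86.4986 (V=0.0000). Price 3.2915; hedge Δ=0.0718, bond B=-4.2842.
  t=3,j=2: stock 190.3896 → up 281.7766 (V=5.0000), down 156.1194 (V=5.0000). Price 3.4483; hedge Δ=0.0000, bond B=3.4483.
  t=3,j=3: stock 343.6300 → up 508.5723 (V=5.0000), down 281.7766 (V=5.0000). Price 3.4483; hedge Δ=0.0000, bond B=3.4483.
  t=2,j=0: stock 71.2744 → up 105.4861 (V=3.2915), down 58.4450 (V=0.0000). Price 2.1668; hedge Δ=0.0700, bond B=-2.8203.
  t=2,j=1: stock 128.6416 → up 190.3896 (V=3.4483), down 105.4861 (V=3.2915). Price 2.3732; hedge Δ=0.0018, bond B=2.1357.
  t=2,j=2: stock 232.1824 → up 343.6300 (V=3.4483), down 190.3896 (V=3.4483). Price 2.3781; hedge Δ=0.0000, bond B=2.3781.
  t=1,j=0: stock 86.9200 → up 128.6416 (V=2.3732), down 71.2744 (V=2.1668). Price 1.6302; hedge Δ=0.0036, bond B=1.3176.
  t=1,j=1: stock 156.8800 → up 232.1824 (V=2.3781), down 128.6416 (V=2.3732). Price 1.6399; hedge Δ=0.0000, bond B=1.6325.
  t=0,j=0: stock 106.0000 → up 156.8800 (V=1.6399), down 86.9200 (V=1.6302). Price 1.1307; hedge Δ=0.0001, bond B=1.1160.
Each (Δ,B) replicates both successor values, so the strategy is self-financing and V0 is arbitrage-free.

(0,0): Delta=0.0001 Bond=1.1160
(1,0): Delta=0.0036 Bond=1.3176
(1,1): Delta=0.0000 Bond=1.6325
(2,0): Delta=0.0700 Bond=-2.8203
(2,1): Delta=0.0018 Bond=2.1357
(2,2): Delta=0.0000 Bond=2.3781
(3,0): Delta=0.0000 Bond=0.0000
(3,1): Delta=0.0718 Bond=-4.2842
(3,2): Delta=0.0000 Bond=3.4483
(3,3): Delta=0.0000 Bond=3.4483
V0=1.1307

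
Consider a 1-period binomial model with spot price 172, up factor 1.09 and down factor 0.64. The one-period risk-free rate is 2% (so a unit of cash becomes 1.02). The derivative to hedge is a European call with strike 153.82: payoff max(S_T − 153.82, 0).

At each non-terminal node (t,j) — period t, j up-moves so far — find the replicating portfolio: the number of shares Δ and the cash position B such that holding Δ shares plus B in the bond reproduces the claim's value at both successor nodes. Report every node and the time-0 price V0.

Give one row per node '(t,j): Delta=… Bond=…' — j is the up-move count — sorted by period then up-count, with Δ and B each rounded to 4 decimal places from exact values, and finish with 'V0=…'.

Since d<R<u, set p* = (R−d)/(u−d) = 0.8444; price each node as the discounted p*-expectation of its children.
Payoff layer (t=1): V(1,0)=0.0000, V(1,1)=33.6600
  t=0,j=0: stock 172.0000 → up 187.4800 (V=33.6600), down 110.0800 (V=0.0000). Price 27.8667; hedge Δ=0.4349, bond B=-46.9333.
The time-0 hedge costs 27.8667, which is the no-arbitrage price.

(0,0): Delta=0.4349 Bond=-46.9333
V0=27.8667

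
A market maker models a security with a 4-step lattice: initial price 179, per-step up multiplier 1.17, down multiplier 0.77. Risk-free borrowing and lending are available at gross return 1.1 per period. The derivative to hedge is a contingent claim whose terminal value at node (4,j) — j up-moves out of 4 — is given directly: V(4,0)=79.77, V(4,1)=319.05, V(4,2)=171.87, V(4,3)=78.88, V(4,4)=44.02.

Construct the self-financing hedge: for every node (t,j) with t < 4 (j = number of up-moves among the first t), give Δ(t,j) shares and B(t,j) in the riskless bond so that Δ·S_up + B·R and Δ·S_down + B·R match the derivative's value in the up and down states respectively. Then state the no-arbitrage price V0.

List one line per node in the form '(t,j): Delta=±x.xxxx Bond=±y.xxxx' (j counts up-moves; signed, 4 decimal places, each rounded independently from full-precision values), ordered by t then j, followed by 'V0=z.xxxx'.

Risk-neutral probability p* = (R−d)/(u−d) = (1.1−0.77)/(1.17−0.77) = 0.8250.
Payoff layer (t=4): V(4,0)=79.7700, V(4,1)=319.0500, V(4,2)=171.8700, V(4,3)=78.8800, V(4,4)=44.0200
(3,0): S=81.7194. Δ = (V_up−V_dn)/(S_up−S_dn) = (319.0500−79.7700)/(95.6117−62.9239) = 7.3202. V = [p*·319.0500 + (1−p*)·79.7700]/1.1 = 251.9782. B = V − Δ·S = -346.2218.
(3,1): S=124.1710. Δ = (V_up−V_dn)/(S_up−S_dn) = (171.8700−319.0500)/(145.2801−95.6117) = -2.9633. V = [p*·171.8700 + (1−p*)·319.0500]/1.1 = 179.6605. B = V − Δ·S = 547.6105.
(3,2): S=188.6755. Δ = (V_up−V_dn)/(S_up−S_dn) = (78.8800−171.8700)/(220.7503−145.2801) = -1.2321. V = [p*·78.8800 + (1−p*)·171.8700]/1.1 = 86.5030. B = V − Δ·S = 318.9780.
(3,3): S=286.6887. Δ = (V_up−V_dn)/(S_up−S_dn) = (44.0200−78.8800)/(335.4258−220.7503) = -0.3040. V = [p*·44.0200 + (1−p*)·78.8800]/1.1 = 45.5641. B = V − Δ·S = 132.7141.
(2,0): S=106.1291. Δ = (V_up−V_dn)/(S_up−S_dn) = (179.6605−251.9782)/(124.1710−81.7194) = -1.7035. V = [p*·179.6605 + (1−p*)·251.9782]/1.1 = 174.8328. B = V − Δ·S = 355.6271.
(2,1): S=161.2611. Δ = (V_up−V_dn)/(S_up−S_dn) = (86.5030−179.6605)/(188.6755−124.1710) = -1.4442. V = [p*·86.5030 + (1−p*)·179.6605]/1.1 = 93.4596. B = V − Δ·S = 326.3533.
(2,2): S=245.0331. Δ = (V_up−V_dn)/(S_up−S_dn) = (45.5641−86.5030)/(286.6887−188.6755) = -0.4177. V = [p*·45.5641 + (1−p*)·86.5030]/1.1 = 47.9349. B = V − Δ·S = 150.2821.
(1,0): S=137.8300. Δ = (V_up−V_dn)/(S_up−S_dn) = (93.4596−174.8328)/(161.2611−106.1291) = -1.4760. V = [p*·93.4596 + (1−p*)·174.8328]/1.1 = 97.9090. B = V − Δ·S = 301.3420.
(1,1): S=209.4300. Δ = (V_up−V_dn)/(S_up−S_dn) = (47.9349−93.4596)/(245.0331−161.2611) = -0.5434. V = [p*·47.9349 + (1−p*)·93.4596]/1.1 = 50.8197. B = V − Δ·S = 164.6314.
(0,0): S=179.0000. Δ = (V_up−V_dn)/(S_up−S_dn) = (50.8197−97.9090)/(209.4300−137.8300) = -0.6577. V = [p*·50.8197 + (1−p*)·97.9090]/1.1 = 53.6912. B = V − Δ·S = 171.4143.
Self-financing check: at every node Δ·S+B equals the discounted successor values.

(0,0): Delta=-0.6577 Bond=171.4143
(1,0): Delta=-1.4760 Bond=301.3420
(1,1): Delta=-0.5434 Bond=164.6314
(2,0): Delta=-1.7035 Bond=355.6271
(2,1): Delta=-1.4442 Bond=326.3533
(2,2): Delta=-0.4177 Bond=150.2821
(3,0): Delta=7.3202 Bond=-346.2218
(3,1): Delta=-2.9633 Bond=547.6105
(3,2): Delta=-1.2321 Bond=318.9780
(3,3): Delta=-0.3040 Bond=132.7141
V0=53.6912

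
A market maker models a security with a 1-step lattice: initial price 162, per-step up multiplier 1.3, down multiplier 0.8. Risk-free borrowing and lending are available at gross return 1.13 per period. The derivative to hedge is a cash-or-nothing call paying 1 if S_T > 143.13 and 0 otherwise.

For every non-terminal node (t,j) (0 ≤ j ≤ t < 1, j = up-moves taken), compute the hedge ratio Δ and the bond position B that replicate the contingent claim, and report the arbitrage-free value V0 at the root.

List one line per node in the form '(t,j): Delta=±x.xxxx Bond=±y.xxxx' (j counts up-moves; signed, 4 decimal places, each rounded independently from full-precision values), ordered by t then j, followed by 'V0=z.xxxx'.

Since d<R<u, set p* = (R−d)/(u−d) = 0.6600; price each node as the discounted p*-expectation of its children.
Terminal payoffs: V(1,0)=0.0000, V(1,1)=1.0000
Node (0,0) S=162.0000: V=(p*·1.0000+(1−p*)·0.0000)/1.13=0.5841; Δ=(1.0000−0.0000)/(210.6000−129.6000)=0.0123; B=V−Δ·S=-1.4159
Each (Δ,B) replicates both successor values, so the strategy is self-financing and V0 is arbitrage-free.

(0,0): Delta=0.0123 Bond=-1.4159
V0=0.5841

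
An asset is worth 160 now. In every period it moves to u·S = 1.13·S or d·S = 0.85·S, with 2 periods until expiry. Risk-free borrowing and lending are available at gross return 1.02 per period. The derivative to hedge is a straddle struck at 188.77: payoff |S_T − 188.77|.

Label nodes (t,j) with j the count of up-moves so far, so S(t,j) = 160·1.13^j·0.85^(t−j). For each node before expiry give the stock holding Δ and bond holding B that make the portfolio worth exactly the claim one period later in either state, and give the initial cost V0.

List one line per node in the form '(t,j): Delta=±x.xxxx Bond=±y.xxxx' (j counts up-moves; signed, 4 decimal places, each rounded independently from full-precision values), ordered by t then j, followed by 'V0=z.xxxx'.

Since d<R<u, set p* = (R−d)/(u−d) = 0.6071; price each node as the discounted p*-expectation of its children.
Terminal payoffs: V(2,0)=73.1700, V(2,1)=35.0900, V(2,2)=15.5340
Node (1,0) S=136.0000: V=(p*·35.0900+(1−p*)·73.1700)/1.02=49.0686; Δ=(35.0900−73.1700)/(153.6800−115.6000)=-1.0000; B=V−Δ·S=185.0686
Node (1,1) S=180.8000: V=(p*·15.5340+(1−p*)·35.0900)/1.02=22.7615; Δ=(15.5340−35.0900)/(204.3040−153.6800)=-0.3863; B=V−Δ·S=92.6043
Node (0,0) S=160.0000: V=(p*·22.7615+(1−p*)·49.0686)/1.02=32.4475; Δ=(22.7615−49.0686)/(180.8000−136.0000)=-0.5872; B=V−Δ·S=126.4016
Check: Δ(0,0)·S0 + B(0,0) = 32.4475 = V0.

(0,0): Delta=-0.5872 Bond=126.4016
(1,0): Delta=-1.0000 Bond=185.0686
(1,1): Delta=-0.3863 Bond=92.6043
V0=32.4475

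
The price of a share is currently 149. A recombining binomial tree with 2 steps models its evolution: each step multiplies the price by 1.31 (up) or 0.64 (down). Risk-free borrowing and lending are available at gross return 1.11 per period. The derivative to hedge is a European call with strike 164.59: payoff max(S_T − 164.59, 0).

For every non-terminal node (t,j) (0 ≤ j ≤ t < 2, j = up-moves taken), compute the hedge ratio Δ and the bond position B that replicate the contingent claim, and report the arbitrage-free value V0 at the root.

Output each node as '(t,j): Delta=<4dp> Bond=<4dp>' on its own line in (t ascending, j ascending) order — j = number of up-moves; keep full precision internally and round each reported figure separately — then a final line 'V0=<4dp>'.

(0,0): Delta=0.5768 Bond=-49.5499
(1,0): Delta=0.0000 Bond=0.0000
(1,1): Delta=0.6967 Bond=-78.4049
V0=36.3882

Since d<R<u, set p* = (R−d)/(u−d) = 0.7015; price each node as the discounted p*-expectation of its children.
At expiry t=2: V(2,0)=0.0000, V(2,1)=0.0000, V(2,2)=91.1089
Node (1,0) S=95.3600: V=(p*·0.0000+(1−p*)·0.0000)/1.11=0.0000; Δ=(0.0000−0.0000)/(124.9216−61.0304)=0.0000; B=V−Δ·S=0.0000
Node (1,1) S=195.1900: V=(p*·91.1089+(1−p*)·0.0000)/1.11=57.5786; Δ=(91.1089−0.0000)/(255.6989−124.9216)=0.6967; B=V−Δ·S=-78.4049
Node (0,0) S=149.0000: V=(p*·57.5786+(1−p*)·0.0000)/1.11=36.3882; Δ=(57.5786−0.0000)/(195.1900−95.3600)=0.5768; B=V−Δ·S=-49.5499
Check: Δ(0,0)·S0 + B(0,0) = 36.3882 = V0.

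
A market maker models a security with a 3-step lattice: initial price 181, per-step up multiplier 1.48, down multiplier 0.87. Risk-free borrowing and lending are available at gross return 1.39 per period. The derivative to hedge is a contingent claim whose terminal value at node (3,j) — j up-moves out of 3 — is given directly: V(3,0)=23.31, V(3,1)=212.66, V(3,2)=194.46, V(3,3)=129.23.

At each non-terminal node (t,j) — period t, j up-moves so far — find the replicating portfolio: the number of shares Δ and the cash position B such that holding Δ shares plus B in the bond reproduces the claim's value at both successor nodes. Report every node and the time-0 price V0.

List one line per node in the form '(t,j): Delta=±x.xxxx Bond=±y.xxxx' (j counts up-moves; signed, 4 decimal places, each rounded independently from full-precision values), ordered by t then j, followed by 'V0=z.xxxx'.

Risk-neutral probability p* = (R−d)/(u−d) = (1.39−0.87)/(1.48−0.87) = 0.8525.
Payoff layer (t=3): V(3,0)=23.3100, V(3,1)=212.6600, V(3,2)=194.4600, V(3,3)=129.2300
Node (2,0) S=136.9989: V=(p*·212.6600+(1−p*)·23.3100)/1.39=132.8943; Δ=(212.6600−23.3100)/(202.7584−119.1890)=2.2658; B=V−Δ·S=-177.5155
Node (2,1) S=233.0556: V=(p*·194.4600+(1−p*)·212.6600)/1.39=141.8311; Δ=(194.4600−212.6600)/(344.9223−202.7584)=-0.1280; B=V−Δ·S=171.6672
Node (2,2) S=396.4624: V=(p*·129.2300+(1−p*)·194.4600)/1.39=99.8950; Δ=(129.2300−194.4600)/(586.7644−344.9223)=-0.2697; B=V−Δ·S=206.8295
Node (1,0) S=157.4700: V=(p*·141.8311+(1−p*)·132.8943)/1.39=101.0882; Δ=(141.8311−132.8943)/(233.0556−136.9989)=0.0930; B=V−Δ·S=86.4377
Node (1,1) S=267.8800: V=(p*·99.8950+(1−p*)·141.8311)/1.39=76.3182; Δ=(99.8950−141.8311)/(396.4624−233.0556)=-0.2566; B=V−Δ·S=145.0659
Node (0,0) S=181.0000: V=(p*·76.3182+(1−p*)·101.0882)/1.39=57.5344; Δ=(76.3182−101.0882)/(267.8800−157.4700)=-0.2243; B=V−Δ·S=98.1409
Each (Δ,B) replicates both successor values, so the strategy is self-financing and V0 is arbitrage-free.

(0,0): Delta=-0.2243 Bond=98.1409
(1,0): Delta=0.0930 Bond=86.4377
(1,1): Delta=-0.2566 Bond=145.0659
(2,0): Delta=2.2658 Bond=-177.5155
(2,1): Delta=-0.1280 Bond=171.6672
(2,2): Delta=-0.2697 Bond=206.8295
V0=57.5344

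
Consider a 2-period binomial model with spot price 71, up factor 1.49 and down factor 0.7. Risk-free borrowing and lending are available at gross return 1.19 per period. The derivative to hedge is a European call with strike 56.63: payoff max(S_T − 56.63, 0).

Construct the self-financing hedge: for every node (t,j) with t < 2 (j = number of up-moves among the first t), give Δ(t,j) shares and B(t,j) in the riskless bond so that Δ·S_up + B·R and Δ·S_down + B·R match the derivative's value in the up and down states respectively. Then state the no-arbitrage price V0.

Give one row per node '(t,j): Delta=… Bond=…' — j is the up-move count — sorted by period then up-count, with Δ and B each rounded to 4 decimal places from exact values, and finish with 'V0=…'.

(0,0): Delta=0.8757 Bond=-28.9439
(1,0): Delta=0.4438 Bond=-12.9732
(1,1): Delta=1.0000 Bond=-47.5882
V0=33.2339

Under the risk-neutral measure, an up-move has probability p* = (R−d)/(u−d) = 0.6203 and values discount at R = 1.19.
At expiry t=2: V(2,0)=0.0000, V(2,1)=17.4230, V(2,2)=100.9971
(1,0): S=49.7000. Δ = (V_up−V_dn)/(S_up−S_dn) = (17.4230−0.0000)/(74.0530−34.7900) = 0.4438. V = [p*·17.4230 + (1−p*)·0.0000]/1.19 = 9.0812. B = V − Δ·S = -12.9732.
(1,1): S=105.7900. Δ = (V_up−V_dn)/(S_up−S_dn) = (100.9971−17.4230)/(157.6271−74.0530) = 1.0000. V = [p*·100.9971 + (1−p*)·17.4230]/1.19 = 58.2018. B = V − Δ·S = -47.5882.
(0,0): S=71.0000. Δ = (V_up−V_dn)/(S_up−S_dn) = (58.2018−9.0812)/(105.7900−49.7000) = 0.8757. V = [p*·58.2018 + (1−p*)·9.0812]/1.19 = 33.2339. B = V − Δ·S = -28.9439.
The time-0 hedge costs 33.2339, which is the no-arbitrage price.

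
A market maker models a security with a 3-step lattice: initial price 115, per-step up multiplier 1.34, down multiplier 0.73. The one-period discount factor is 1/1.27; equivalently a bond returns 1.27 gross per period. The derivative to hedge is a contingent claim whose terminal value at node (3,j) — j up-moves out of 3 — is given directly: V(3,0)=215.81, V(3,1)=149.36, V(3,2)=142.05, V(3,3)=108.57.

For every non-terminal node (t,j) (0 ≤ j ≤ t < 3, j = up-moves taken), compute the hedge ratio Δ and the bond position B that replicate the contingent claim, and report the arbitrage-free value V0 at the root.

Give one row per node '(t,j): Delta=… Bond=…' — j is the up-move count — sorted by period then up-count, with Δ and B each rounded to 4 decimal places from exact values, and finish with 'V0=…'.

(0,0): Delta=-0.2527 Bond=87.2539
(1,0): Delta=-0.2167 Bond=107.7904
(1,1): Delta=-0.2553 Bond=111.2042
(2,0): Delta=-1.7775 Bond=232.5450
(2,1): Delta=-0.1065 Bond=124.4945
(2,2): Delta=-0.2658 Bond=143.3986
V0=58.1878

The replicating-portfolio and risk-neutral prices coincide; use p* = (1.27−0.73)/(1.34−0.73) = 0.8852 for the latter.
Terminal payoffs: V(3,0)=215.8100, V(3,1)=149.3600, V(3,2)=142.0500, V(3,3)=108.5700
  t=2,j=0: stock 61.2835 → up 82.1199 (V=149.3600), down 44.7370 (V=215.8100). Price 123.6106; hedge Δ=-1.7775, bond B=232.5450.
  t=2,j=1: stock 112.4930 → up 150.7406 (V=142.0500), down 82.1199 (V=149.3600). Price 112.5109; hedge Δ=-0.1065, bond B=124.4945.
  t=2,j=2: stock 206.4940 → up 276.7020 (V=108.5700), down 150.7406 (V=142.0500). Price 88.5134; hedge Δ=-0.2658, bond B=143.3986.
  t=1,j=0: stock 83.9500 → up 112.4930 (V=112.5109), down 61.2835 (V=123.6106). Price 89.5942; hedge Δ=-0.2167, bond B=107.7904.
  t=1,j=1: stock 154.1000 → up 206.4940 (V=88.5134), down 112.4930 (V=112.5109). Price 71.8639; hedge Δ=-0.2553, bond B=111.2042.
  t=0,j=0: stock 115.0000 → up 154.1000 (V=71.8639), down 83.9500 (V=89.5942). Price 58.1878; hedge Δ=-0.2527, bond B=87.2539.
Check: Δ(0,0)·S0 + B(0,0) = 58.1878 = V0.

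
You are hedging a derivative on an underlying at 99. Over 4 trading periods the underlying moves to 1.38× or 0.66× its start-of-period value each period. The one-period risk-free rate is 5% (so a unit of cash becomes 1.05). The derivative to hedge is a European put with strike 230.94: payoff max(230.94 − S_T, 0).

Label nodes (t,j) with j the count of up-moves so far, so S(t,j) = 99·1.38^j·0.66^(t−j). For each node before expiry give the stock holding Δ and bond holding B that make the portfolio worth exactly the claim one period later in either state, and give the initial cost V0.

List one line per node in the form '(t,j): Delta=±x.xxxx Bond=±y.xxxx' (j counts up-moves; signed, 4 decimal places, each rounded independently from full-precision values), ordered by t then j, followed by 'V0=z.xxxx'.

(0,0): Delta=-0.7533 Bond=174.6408
(1,0): Delta=-1.0000 Bond=199.4947
(1,1): Delta=-0.6534 Bond=169.7313
(2,0): Delta=-1.0000 Bond=209.4694
(2,1): Delta=-1.0000 Bond=209.4694
(2,2): Delta=-0.5132 Bond=151.7743
(3,0): Delta=-1.0000 Bond=219.9429
(3,1): Delta=-1.0000 Bond=219.9429
(3,2): Delta=-1.0000 Bond=219.9429
(3,3): Delta=-0.3161 Bond=108.1032
V0=100.0678

Under the risk-neutral measure, an up-move has probability p* = (R−d)/(u−d) = 0.5417 and values discount at R = 1.05.
Terminal payoffs: V(4,0)=212.1550, V(4,1)=191.6623, V(4,2)=148.8139, V(4,3)=59.2218, V(4,4)=0.0000
(3,0): S=28.4621. Δ = (V_up−V_dn)/(S_up−S_dn) = (191.6623−212.1550)/(39.2777−18.7850) = -1.0000. V = [p*·191.6623 + (1−p*)·212.1550]/1.05 = 191.4808. B = V − Δ·S = 219.9429.
(3,1): S=59.5117. Δ = (V_up−V_dn)/(S_up−S_dn) = (148.8139−191.6623)/(82.1261−39.2777) = -1.0000. V = [p*·148.8139 + (1−p*)·191.6623]/1.05 = 160.4312. B = V − Δ·S = 219.9429.
(3,2): S=124.4335. Δ = (V_up−V_dn)/(S_up−S_dn) = (59.2218−148.8139)/(171.7182−82.1261) = -1.0000. V = [p*·59.2218 + (1−p*)·148.8139]/1.05 = 95.5094. B = V − Δ·S = 219.9429.
(3,3): S=260.1791. Δ = (V_up−V_dn)/(S_up−S_dn) = (0.0000−59.2218)/(359.0472−171.7182) = -0.3161. V = [p*·0.0000 + (1−p*)·59.2218]/1.05 = 25.8508. B = V − Δ·S = 108.1032.
(2,0): S=43.1244. Δ = (V_up−V_dn)/(S_up−S_dn) = (160.4312−191.4808)/(59.5117−28.4621) = -1.0000. V = [p*·160.4312 + (1−p*)·191.4808]/1.05 = 166.3450. B = V − Δ·S = 209.4694.
(2,1): S=90.1692. Δ = (V_up−V_dn)/(S_up−S_dn) = (95.5094−160.4312)/(124.4335−59.5117) = -1.0000. V = [p*·95.5094 + (1−p*)·160.4312]/1.05 = 119.3002. B = V − Δ·S = 209.4694.
(2,2): S=188.5356. Δ = (V_up−V_dn)/(S_up−S_dn) = (25.8508−95.5094)/(260.1791−124.4335) = -0.5132. V = [p*·25.8508 + (1−p*)·95.5094]/1.05 = 55.0263. B = V − Δ·S = 151.7743.
(1,0): S=65.3400. Δ = (V_up−V_dn)/(S_up−S_dn) = (119.3002−166.3450)/(90.1692−43.1244) = -1.0000. V = [p*·119.3002 + (1−p*)·166.3450]/1.05 = 134.1547. B = V − Δ·S = 199.4947.
(1,1): S=136.6200. Δ = (V_up−V_dn)/(S_up−S_dn) = (55.0263−119.3002)/(188.5356−90.1692) = -0.6534. V = [p*·55.0263 + (1−p*)·119.3002]/1.05 = 80.4621. B = V − Δ·S = 169.7313.
(0,0): S=99.0000. Δ = (V_up−V_dn)/(S_up−S_dn) = (80.4621−134.1547)/(136.6200−65.3400) = -0.7533. V = [p*·80.4621 + (1−p*)·134.1547]/1.05 = 100.0678. B = V − Δ·S = 174.6408.
Self-financing check: at every node Δ·S+B equals the discounted successor values.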